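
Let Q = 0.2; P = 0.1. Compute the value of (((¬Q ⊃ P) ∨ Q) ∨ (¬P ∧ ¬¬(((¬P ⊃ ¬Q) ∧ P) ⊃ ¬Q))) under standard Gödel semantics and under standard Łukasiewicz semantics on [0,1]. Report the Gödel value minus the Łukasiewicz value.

Gödel evaluation:
  ¬Q: Gödel ¬ of 0.2 = 0 (operand ≠ 0)
  (¬Q ⊃ P): 0 ≤ 0.1, so result = 1
  ((¬Q ⊃ P) ∨ Q) = max(1, 0.2) = 1
  ¬P: Gödel ¬ of 0.1 = 0 (operand ≠ 0)
  ¬P: Gödel ¬ of 0.1 = 0 (operand ≠ 0)
  ¬Q: Gödel ¬ of 0.2 = 0 (operand ≠ 0)
  (¬P ⊃ ¬Q): 0 ≤ 0, so result = 1
  ((¬P ⊃ ¬Q) ∧ P) = min(1, 0.1) = 0.1
  ¬Q: Gödel ¬ of 0.2 = 0 (operand ≠ 0)
  (((¬P ⊃ ¬Q) ∧ P) ⊃ ¬Q): 0.1 > 0, so result = 0
  ¬(((¬P ⊃ ¬Q) ∧ P) ⊃ ¬Q): Gödel ¬ of 0 = 1 (operand is 0)
  ¬¬(((¬P ⊃ ¬Q) ∧ P) ⊃ ¬Q): Gödel ¬ of 1 = 0 (operand ≠ 0)
  (¬P ∧ ¬¬(((¬P ⊃ ¬Q) ∧ P) ⊃ ¬Q)) = min(0, 0) = 0
  (((¬Q ⊃ P) ∨ Q) ∨ (¬P ∧ ¬¬(((¬P ⊃ ¬Q) ∧ P) ⊃ ¬Q))) = max(1, 0) = 1
  Gödel value = 1
Łukasiewicz evaluation:
  ¬Q: Łukasiewicz ¬ gives 1 − 0.2 = 0.8
  (¬Q ⊃ P): min(1, 1 − 0.8 + 0.1) = 0.3
  ((¬Q ⊃ P) ∨ Q) = max(0.3, 0.2) = 0.3
  ¬P: Łukasiewicz ¬ gives 1 − 0.1 = 0.9
  ¬P: Łukasiewicz ¬ gives 1 − 0.1 = 0.9
  ¬Q: Łukasiewicz ¬ gives 1 − 0.2 = 0.8
  (¬P ⊃ ¬Q): min(1, 1 − 0.9 + 0.8) = 0.9
  ((¬P ⊃ ¬Q) ∧ P) = min(0.9, 0.1) = 0.1
  ¬Q: Łukasiewicz ¬ gives 1 − 0.2 = 0.8
  (((¬P ⊃ ¬Q) ∧ P) ⊃ ¬Q): min(1, 1 − 0.1 + 0.8) = 1
  ¬(((¬P ⊃ ¬Q) ∧ P) ⊃ ¬Q): Łukasiewicz ¬ gives 1 − 1 = 0
  ¬¬(((¬P ⊃ ¬Q) ∧ P) ⊃ ¬Q): Łukasiewicz ¬ gives 1 − 0 = 1
  (¬P ∧ ¬¬(((¬P ⊃ ¬Q) ∧ P) ⊃ ¬Q)) = min(0.9, 1) = 0.9
  (((¬Q ⊃ P) ∨ Q) ∨ (¬P ∧ ¬¬(((¬P ⊃ ¬Q) ∧ P) ⊃ ¬Q))) = max(0.3, 0.9) = 0.9
  Łukasiewicz value = 0.9
Difference: 1 − 0.9 = 0.10

0.10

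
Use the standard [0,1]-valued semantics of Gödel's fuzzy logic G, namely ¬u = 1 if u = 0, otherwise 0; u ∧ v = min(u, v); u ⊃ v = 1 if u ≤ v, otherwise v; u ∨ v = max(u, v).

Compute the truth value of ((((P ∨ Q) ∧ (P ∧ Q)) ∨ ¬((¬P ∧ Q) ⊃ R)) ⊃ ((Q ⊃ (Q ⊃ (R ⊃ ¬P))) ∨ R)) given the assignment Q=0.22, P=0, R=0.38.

(P ∨ Q) = max(0, 0.22) = 0.22
(P ∧ Q) = min(0, 0.22) = 0
((P ∨ Q) ∧ (P ∧ Q)) = min(0.22, 0) = 0
¬P: Gödel ¬ of 0 = 1 (operand is 0)
(¬P ∧ Q) = min(1, 0.22) = 0.22
((¬P ∧ Q) ⊃ R): 0.22 ≤ 0.38, so result = 1
¬((¬P ∧ Q) ⊃ R): Gödel ¬ of 1 = 0 (operand ≠ 0)
(((P ∨ Q) ∧ (P ∧ Q)) ∨ ¬((¬P ∧ Q) ⊃ R)) = max(0, 0) = 0
¬P: Gödel ¬ of 0 = 1 (operand is 0)
(R ⊃ ¬P): 0.38 ≤ 1, so result = 1
(Q ⊃ (R ⊃ ¬P)): 0.22 ≤ 1, so result = 1
(Q ⊃ (Q ⊃ (R ⊃ ¬P))): 0.22 ≤ 1, so result = 1
((Q ⊃ (Q ⊃ (R ⊃ ¬P))) ∨ R) = max(1, 0.38) = 1
((((P ∨ Q) ∧ (P ∧ Q)) ∨ ¬((¬P ∧ Q) ⊃ R)) ⊃ ((Q ⊃ (Q ⊃ (R ⊃ ¬P))) ∨ R)): 0 ≤ 1, so result = 1

1.00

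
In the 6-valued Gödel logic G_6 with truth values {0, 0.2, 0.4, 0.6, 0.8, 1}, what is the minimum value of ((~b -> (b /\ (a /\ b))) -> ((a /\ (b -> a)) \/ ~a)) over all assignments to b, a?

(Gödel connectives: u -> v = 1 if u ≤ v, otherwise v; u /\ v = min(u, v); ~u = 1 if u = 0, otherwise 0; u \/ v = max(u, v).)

The minimum is attained at b = 0.2, a = 0.2:
  ~b: Gödel ¬ of 0.2 = 0 (operand ≠ 0)
  (a /\ b) = min(0.2, 0.2) = 0.2
  (b /\ (a /\ b)) = min(0.2, 0.2) = 0.2
  (~b -> (b /\ (a /\ b))): 0 ≤ 0.2, so result = 1
  (b -> a): 0.2 ≤ 0.2, so result = 1
  (a /\ (b -> a)) = min(0.2, 1) = 0.2
  ~a: Gödel ¬ of 0.2 = 0 (operand ≠ 0)
  ((a /\ (b -> a)) \/ ~a) = max(0.2, 0) = 0.2
  ((~b -> (b /\ (a /\ b))) -> ((a /\ (b -> a)) \/ ~a)): 1 > 0.2, so result = 0.2
Checking all 36 assignments confirms none give a value below 0.20.

0.20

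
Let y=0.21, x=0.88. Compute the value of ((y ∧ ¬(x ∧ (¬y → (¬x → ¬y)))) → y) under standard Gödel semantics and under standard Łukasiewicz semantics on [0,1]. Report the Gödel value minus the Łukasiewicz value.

0.00

Gödel evaluation:
  ¬y: Gödel ¬ of 0.21 = 0 (operand ≠ 0)
  ¬x: Gödel ¬ of 0.88 = 0 (operand ≠ 0)
  ¬y: Gödel ¬ of 0.21 = 0 (operand ≠ 0)
  (¬x → ¬y): 0 ≤ 0, so result = 1
  (¬y → (¬x → ¬y)): 0 ≤ 1, so result = 1
  (x ∧ (¬y → (¬x → ¬y))) = min(0.88, 1) = 0.88
  ¬(x ∧ (¬y → (¬x → ¬y))): Gödel ¬ of 0.88 = 0 (operand ≠ 0)
  (y ∧ ¬(x ∧ (¬y → (¬x → ¬y)))) = min(0.21, 0) = 0
  ((y ∧ ¬(x ∧ (¬y → (¬x → ¬y)))) → y): 0 ≤ 0.21, so result = 1
  Gödel value = 1
Łukasiewicz evaluation:
  ¬y: Łukasiewicz ¬ gives 1 − 0.21 = 0.79
  ¬x: Łukasiewicz ¬ gives 1 − 0.88 = 0.12
  ¬y: Łukasiewicz ¬ gives 1 − 0.21 = 0.79
  (¬x → ¬y): min(1, 1 − 0.12 + 0.79) = 1
  (¬y → (¬x → ¬y)): min(1, 1 − 0.79 + 1) = 1
  (x ∧ (¬y → (¬x → ¬y))) = min(0.88, 1) = 0.88
  ¬(x ∧ (¬y → (¬x → ¬y))): Łukasiewicz ¬ gives 1 − 0.88 = 0.12
  (y ∧ ¬(x ∧ (¬y → (¬x → ¬y)))) = min(0.21, 0.12) = 0.12
  ((y ∧ ¬(x ∧ (¬y → (¬x → ¬y)))) → y): min(1, 1 − 0.12 + 0.21) = 1
  Łukasiewicz value = 1
Difference: 1 − 1 = 0.00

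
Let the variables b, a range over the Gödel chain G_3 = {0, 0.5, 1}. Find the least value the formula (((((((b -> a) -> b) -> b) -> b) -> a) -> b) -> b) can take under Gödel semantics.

0.50

The minimum is attained at b = 0.5, a = 0:
  (b -> a): 0.5 > 0, so result = 0
  ((b -> a) -> b): 0 ≤ 0.5, so result = 1
  (((b -> a) -> b) -> b): 1 > 0.5, so result = 0.5
  ((((b -> a) -> b) -> b) -> b): 0.5 ≤ 0.5, so result = 1
  (((((b -> a) -> b) -> b) -> b) -> a): 1 > 0, so result = 0
  ((((((b -> a) -> b) -> b) -> b) -> a) -> b): 0 ≤ 0.5, so result = 1
  (((((((b -> a) -> b) -> b) -> b) -> a) -> b) -> b): 1 > 0.5, so result = 0.5
Checking all 9 assignments confirms none give a value below 0.50.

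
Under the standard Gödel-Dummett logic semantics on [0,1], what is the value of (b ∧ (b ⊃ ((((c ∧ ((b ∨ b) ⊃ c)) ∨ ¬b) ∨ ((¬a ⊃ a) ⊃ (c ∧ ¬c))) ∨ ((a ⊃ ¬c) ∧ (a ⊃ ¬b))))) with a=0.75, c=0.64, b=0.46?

0.46

(b ∨ b) = max(0.46, 0.46) = 0.46
((b ∨ b) ⊃ c): 0.46 ≤ 0.64, so result = 1
(c ∧ ((b ∨ b) ⊃ c)) = min(0.64, 1) = 0.64
¬b: Gödel ¬ of 0.46 = 0 (operand ≠ 0)
((c ∧ ((b ∨ b) ⊃ c)) ∨ ¬b) = max(0.64, 0) = 0.64
¬a: Gödel ¬ of 0.75 = 0 (operand ≠ 0)
(¬a ⊃ a): 0 ≤ 0.75, so result = 1
¬c: Gödel ¬ of 0.64 = 0 (operand ≠ 0)
(c ∧ ¬c) = min(0.64, 0) = 0
((¬a ⊃ a) ⊃ (c ∧ ¬c)): 1 > 0, so result = 0
(((c ∧ ((b ∨ b) ⊃ c)) ∨ ¬b) ∨ ((¬a ⊃ a) ⊃ (c ∧ ¬c))) = max(0.64, 0) = 0.64
¬c: Gödel ¬ of 0.64 = 0 (operand ≠ 0)
(a ⊃ ¬c): 0.75 > 0, so result = 0
¬b: Gödel ¬ of 0.46 = 0 (operand ≠ 0)
(a ⊃ ¬b): 0.75 > 0, so result = 0
((a ⊃ ¬c) ∧ (a ⊃ ¬b)) = min(0, 0) = 0
((((c ∧ ((b ∨ b) ⊃ c)) ∨ ¬b) ∨ ((¬a ⊃ a) ⊃ (c ∧ ¬c))) ∨ ((a ⊃ ¬c) ∧ (a ⊃ ¬b))) = max(0.64, 0) = 0.64
(b ⊃ ((((c ∧ ((b ∨ b) ⊃ c)) ∨ ¬b) ∨ ((¬a ⊃ a) ⊃ (c ∧ ¬c))) ∨ ((a ⊃ ¬c) ∧ (a ⊃ ¬b)))): 0.46 ≤ 0.64, so result = 1
(b ∧ (b ⊃ ((((c ∧ ((b ∨ b) ⊃ c)) ∨ ¬b) ∨ ((¬a ⊃ a) ⊃ (c ∧ ¬c))) ∨ ((a ⊃ ¬c) ∧ (a ⊃ ¬b))))) = min(0.46, 1) = 0.46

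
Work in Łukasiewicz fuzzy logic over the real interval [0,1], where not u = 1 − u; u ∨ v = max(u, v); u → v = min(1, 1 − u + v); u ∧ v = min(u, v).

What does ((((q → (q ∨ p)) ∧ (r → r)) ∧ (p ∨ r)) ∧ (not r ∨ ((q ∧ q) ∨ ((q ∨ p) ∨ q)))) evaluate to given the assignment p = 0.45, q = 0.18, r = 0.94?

0.45

(q ∨ p) = max(0.18, 0.45) = 0.45
(q → (q ∨ p)): min(1, 1 − 0.18 + 0.45) = 1
(r → r): min(1, 1 − 0.94 + 0.94) = 1
((q → (q ∨ p)) ∧ (r → r)) = min(1, 1) = 1
(p ∨ r) = max(0.45, 0.94) = 0.94
(((q → (q ∨ p)) ∧ (r → r)) ∧ (p ∨ r)) = min(1, 0.94) = 0.94
not r: Łukasiewicz ¬ gives 1 − 0.94 = 0.06
(q ∧ q) = min(0.18, 0.18) = 0.18
(q ∨ p) = max(0.18, 0.45) = 0.45
((q ∨ p) ∨ q) = max(0.45, 0.18) = 0.45
((q ∧ q) ∨ ((q ∨ p) ∨ q)) = max(0.18, 0.45) = 0.45
(not r ∨ ((q ∧ q) ∨ ((q ∨ p) ∨ q))) = max(0.06, 0.45) = 0.45
((((q → (q ∨ p)) ∧ (r → r)) ∧ (p ∨ r)) ∧ (not r ∨ ((q ∧ q) ∨ ((q ∨ p) ∨ q)))) = min(0.94, 0.45) = 0.45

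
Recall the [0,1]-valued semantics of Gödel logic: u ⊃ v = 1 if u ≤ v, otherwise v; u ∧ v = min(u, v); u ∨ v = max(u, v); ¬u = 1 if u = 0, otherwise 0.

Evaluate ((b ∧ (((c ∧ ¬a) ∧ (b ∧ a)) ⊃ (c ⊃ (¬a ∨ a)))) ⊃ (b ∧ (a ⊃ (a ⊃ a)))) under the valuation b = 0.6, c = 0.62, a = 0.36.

1.00

¬a: Gödel ¬ of 0.36 = 0 (operand ≠ 0)
(c ∧ ¬a) = min(0.62, 0) = 0
(b ∧ a) = min(0.6, 0.36) = 0.36
((c ∧ ¬a) ∧ (b ∧ a)) = min(0, 0.36) = 0
¬a: Gödel ¬ of 0.36 = 0 (operand ≠ 0)
(¬a ∨ a) = max(0, 0.36) = 0.36
(c ⊃ (¬a ∨ a)): 0.62 > 0.36, so result = 0.36
(((c ∧ ¬a) ∧ (b ∧ a)) ⊃ (c ⊃ (¬a ∨ a))): 0 ≤ 0.36, so result = 1
(b ∧ (((c ∧ ¬a) ∧ (b ∧ a)) ⊃ (c ⊃ (¬a ∨ a)))) = min(0.6, 1) = 0.6
(a ⊃ a): 0.36 ≤ 0.36, so result = 1
(a ⊃ (a ⊃ a)): 0.36 ≤ 1, so result = 1
(b ∧ (a ⊃ (a ⊃ a))) = min(0.6, 1) = 0.6
((b ∧ (((c ∧ ¬a) ∧ (b ∧ a)) ⊃ (c ⊃ (¬a ∨ a)))) ⊃ (b ∧ (a ⊃ (a ⊃ a)))): 0.6 ≤ 0.6, so result = 1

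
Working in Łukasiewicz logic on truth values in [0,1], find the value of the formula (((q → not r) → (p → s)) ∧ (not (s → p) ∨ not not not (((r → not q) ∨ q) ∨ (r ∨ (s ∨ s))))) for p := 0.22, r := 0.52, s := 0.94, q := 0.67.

0.72

not r: Łukasiewicz ¬ gives 1 − 0.52 = 0.48
(q → not r): min(1, 1 − 0.67 + 0.48) = 0.81
(p → s): min(1, 1 − 0.22 + 0.94) = 1
((q → not r) → (p → s)): min(1, 1 − 0.81 + 1) = 1
(s → p): min(1, 1 − 0.94 + 0.22) = 0.28
not (s → p): Łukasiewicz ¬ gives 1 − 0.28 = 0.72
not q: Łukasiewicz ¬ gives 1 − 0.67 = 0.33
(r → not q): min(1, 1 − 0.52 + 0.33) = 0.81
((r → not q) ∨ q) = max(0.81, 0.67) = 0.81
(s ∨ s) = max(0.94, 0.94) = 0.94
(r ∨ (s ∨ s)) = max(0.52, 0.94) = 0.94
(((r → not q) ∨ q) ∨ (r ∨ (s ∨ s))) = max(0.81, 0.94) = 0.94
not (((r → not q) ∨ q) ∨ (r ∨ (s ∨ s))): Łukasiewicz ¬ gives 1 − 0.94 = 0.06
not not (((r → not q) ∨ q) ∨ (r ∨ (s ∨ s))): Łukasiewicz ¬ gives 1 − 0.06 = 0.94
not not not (((r → not q) ∨ q) ∨ (r ∨ (s ∨ s))): Łukasiewicz ¬ gives 1 − 0.94 = 0.06
(not (s → p) ∨ not not not (((r → not q) ∨ q) ∨ (r ∨ (s ∨ s)))) = max(0.72, 0.06) = 0.72
(((q → not r) → (p → s)) ∧ (not (s → p) ∨ not not not (((r → not q) ∨ q) ∨ (r ∨ (s ∨ s))))) = min(1, 0.72) = 0.72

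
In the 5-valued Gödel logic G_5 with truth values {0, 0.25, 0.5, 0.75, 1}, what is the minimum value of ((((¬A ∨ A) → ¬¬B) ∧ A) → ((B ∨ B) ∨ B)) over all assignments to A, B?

0.25

The minimum is attained at A = 0.5, B = 0.25:
  ¬A: Gödel ¬ of 0.5 = 0 (operand ≠ 0)
  (¬A ∨ A) = max(0, 0.5) = 0.5
  ¬B: Gödel ¬ of 0.25 = 0 (operand ≠ 0)
  ¬¬B: Gödel ¬ of 0 = 1 (operand is 0)
  ((¬A ∨ A) → ¬¬B): 0.5 ≤ 1, so result = 1
  (((¬A ∨ A) → ¬¬B) ∧ A) = min(1, 0.5) = 0.5
  (B ∨ B) = max(0.25, 0.25) = 0.25
  ((B ∨ B) ∨ B) = max(0.25, 0.25) = 0.25
  ((((¬A ∨ A) → ¬¬B) ∧ A) → ((B ∨ B) ∨ B)): 0.5 > 0.25, so result = 0.25
Checking all 25 assignments confirms none give a value below 0.25.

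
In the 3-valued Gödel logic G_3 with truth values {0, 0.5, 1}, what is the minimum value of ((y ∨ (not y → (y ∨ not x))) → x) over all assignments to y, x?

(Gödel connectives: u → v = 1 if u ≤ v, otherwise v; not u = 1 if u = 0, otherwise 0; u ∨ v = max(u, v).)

0.00

The minimum is attained at y = 0, x = 0:
  not y: Gödel ¬ of 0 = 1 (operand is 0)
  not x: Gödel ¬ of 0 = 1 (operand is 0)
  (y ∨ not x) = max(0, 1) = 1
  (not y → (y ∨ not x)): 1 ≤ 1, so result = 1
  (y ∨ (not y → (y ∨ not x))) = max(0, 1) = 1
  ((y ∨ (not y → (y ∨ not x))) → x): 1 > 0, so result = 0
Checking all 9 assignments confirms none give a value below 0.00.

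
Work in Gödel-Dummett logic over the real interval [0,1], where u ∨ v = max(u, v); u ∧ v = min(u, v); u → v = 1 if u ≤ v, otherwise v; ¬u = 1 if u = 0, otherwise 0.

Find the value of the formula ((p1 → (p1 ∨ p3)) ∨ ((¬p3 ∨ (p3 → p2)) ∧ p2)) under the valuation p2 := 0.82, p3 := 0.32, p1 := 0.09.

(p1 ∨ p3) = max(0.09, 0.32) = 0.32
(p1 → (p1 ∨ p3)): 0.09 ≤ 0.32, so result = 1
¬p3: Gödel ¬ of 0.32 = 0 (operand ≠ 0)
(p3 → p2): 0.32 ≤ 0.82, so result = 1
(¬p3 ∨ (p3 → p2)) = max(0, 1) = 1
((¬p3 ∨ (p3 → p2)) ∧ p2) = min(1, 0.82) = 0.82
((p1 → (p1 ∨ p3)) ∨ ((¬p3 ∨ (p3 → p2)) ∧ p2)) = max(1, 0.82) = 1

1.00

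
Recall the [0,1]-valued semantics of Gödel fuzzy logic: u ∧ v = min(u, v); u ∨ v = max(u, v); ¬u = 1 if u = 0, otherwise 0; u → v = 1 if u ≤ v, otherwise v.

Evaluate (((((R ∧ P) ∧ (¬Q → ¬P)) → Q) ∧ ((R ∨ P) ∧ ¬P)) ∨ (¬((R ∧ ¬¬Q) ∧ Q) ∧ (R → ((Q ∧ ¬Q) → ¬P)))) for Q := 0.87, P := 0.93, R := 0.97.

(R ∧ P) = min(0.97, 0.93) = 0.93
¬Q: Gödel ¬ of 0.87 = 0 (operand ≠ 0)
¬P: Gödel ¬ of 0.93 = 0 (operand ≠ 0)
(¬Q → ¬P): 0 ≤ 0, so result = 1
((R ∧ P) ∧ (¬Q → ¬P)) = min(0.93, 1) = 0.93
(((R ∧ P) ∧ (¬Q → ¬P)) → Q): 0.93 > 0.87, so result = 0.87
(R ∨ P) = max(0.97, 0.93) = 0.97
¬P: Gödel ¬ of 0.93 = 0 (operand ≠ 0)
((R ∨ P) ∧ ¬P) = min(0.97, 0) = 0
((((R ∧ P) ∧ (¬Q → ¬P)) → Q) ∧ ((R ∨ P) ∧ ¬P)) = min(0.87, 0) = 0
¬Q: Gödel ¬ of 0.87 = 0 (operand ≠ 0)
¬¬Q: Gödel ¬ of 0 = 1 (operand is 0)
(R ∧ ¬¬Q) = min(0.97, 1) = 0.97
((R ∧ ¬¬Q) ∧ Q) = min(0.97, 0.87) = 0.87
¬((R ∧ ¬¬Q) ∧ Q): Gödel ¬ of 0.87 = 0 (operand ≠ 0)
¬Q: Gödel ¬ of 0.87 = 0 (operand ≠ 0)
(Q ∧ ¬Q) = min(0.87, 0) = 0
¬P: Gödel ¬ of 0.93 = 0 (operand ≠ 0)
((Q ∧ ¬Q) → ¬P): 0 ≤ 0, so result = 1
(R → ((Q ∧ ¬Q) → ¬P)): 0.97 ≤ 1, so result = 1
(¬((R ∧ ¬¬Q) ∧ Q) ∧ (R → ((Q ∧ ¬Q) → ¬P))) = min(0, 1) = 0
(((((R ∧ P) ∧ (¬Q → ¬P)) → Q) ∧ ((R ∨ P) ∧ ¬P)) ∨ (¬((R ∧ ¬¬Q) ∧ Q) ∧ (R → ((Q ∧ ¬Q) → ¬P)))) = max(0, 0) = 0

0.00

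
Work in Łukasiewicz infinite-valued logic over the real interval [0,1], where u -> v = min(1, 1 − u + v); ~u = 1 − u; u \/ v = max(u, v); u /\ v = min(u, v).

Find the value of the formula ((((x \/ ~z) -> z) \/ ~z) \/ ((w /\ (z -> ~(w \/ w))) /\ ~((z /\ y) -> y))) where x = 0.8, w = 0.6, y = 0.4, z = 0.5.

0.70

~z: Łukasiewicz ¬ gives 1 − 0.5 = 0.5
(x \/ ~z) = max(0.8, 0.5) = 0.8
((x \/ ~z) -> z): min(1, 1 − 0.8 + 0.5) = 0.7
~z: Łukasiewicz ¬ gives 1 − 0.5 = 0.5
(((x \/ ~z) -> z) \/ ~z) = max(0.7, 0.5) = 0.7
(w \/ w) = max(0.6, 0.6) = 0.6
~(w \/ w): Łukasiewicz ¬ gives 1 − 0.6 = 0.4
(z -> ~(w \/ w)): min(1, 1 − 0.5 + 0.4) = 0.9
(w /\ (z -> ~(w \/ w))) = min(0.6, 0.9) = 0.6
(z /\ y) = min(0.5, 0.4) = 0.4
((z /\ y) -> y): min(1, 1 − 0.4 + 0.4) = 1
~((z /\ y) -> y): Łukasiewicz ¬ gives 1 − 1 = 0
((w /\ (z -> ~(w \/ w))) /\ ~((z /\ y) -> y)) = min(0.6, 0) = 0
((((x \/ ~z) -> z) \/ ~z) \/ ((w /\ (z -> ~(w \/ w))) /\ ~((z /\ y) -> y))) = max(0.7, 0) = 0.7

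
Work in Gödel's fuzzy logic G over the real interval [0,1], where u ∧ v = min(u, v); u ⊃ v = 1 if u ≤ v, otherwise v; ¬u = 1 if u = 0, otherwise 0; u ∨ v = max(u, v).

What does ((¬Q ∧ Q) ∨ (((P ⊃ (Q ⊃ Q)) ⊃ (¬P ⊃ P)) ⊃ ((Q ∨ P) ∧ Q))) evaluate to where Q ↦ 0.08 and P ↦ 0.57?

0.08

¬Q: Gödel ¬ of 0.08 = 0 (operand ≠ 0)
(¬Q ∧ Q) = min(0, 0.08) = 0
(Q ⊃ Q): 0.08 ≤ 0.08, so result = 1
(P ⊃ (Q ⊃ Q)): 0.57 ≤ 1, so result = 1
¬P: Gödel ¬ of 0.57 = 0 (operand ≠ 0)
(¬P ⊃ P): 0 ≤ 0.57, so result = 1
((P ⊃ (Q ⊃ Q)) ⊃ (¬P ⊃ P)): 1 ≤ 1, so result = 1
(Q ∨ P) = max(0.08, 0.57) = 0.57
((Q ∨ P) ∧ Q) = min(0.57, 0.08) = 0.08
(((P ⊃ (Q ⊃ Q)) ⊃ (¬P ⊃ P)) ⊃ ((Q ∨ P) ∧ Q)): 1 > 0.08, so result = 0.08
((¬Q ∧ Q) ∨ (((P ⊃ (Q ⊃ Q)) ⊃ (¬P ⊃ P)) ⊃ ((Q ∨ P) ∧ Q))) = max(0, 0.08) = 0.08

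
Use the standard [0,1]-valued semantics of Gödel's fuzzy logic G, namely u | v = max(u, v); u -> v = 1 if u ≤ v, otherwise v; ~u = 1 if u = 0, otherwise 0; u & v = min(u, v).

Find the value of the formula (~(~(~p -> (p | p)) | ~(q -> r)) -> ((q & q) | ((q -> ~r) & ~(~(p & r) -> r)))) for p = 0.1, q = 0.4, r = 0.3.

~p: Gödel ¬ of 0.1 = 0 (operand ≠ 0)
(p | p) = max(0.1, 0.1) = 0.1
(~p -> (p | p)): 0 ≤ 0.1, so result = 1
~(~p -> (p | p)): Gödel ¬ of 1 = 0 (operand ≠ 0)
(q -> r): 0.4 > 0.3, so result = 0.3
~(q -> r): Gödel ¬ of 0.3 = 0 (operand ≠ 0)
(~(~p -> (p | p)) | ~(q -> r)) = max(0, 0) = 0
~(~(~p -> (p | p)) | ~(q -> r)): Gödel ¬ of 0 = 1 (operand is 0)
(q & q) = min(0.4, 0.4) = 0.4
~r: Gödel ¬ of 0.3 = 0 (operand ≠ 0)
(q -> ~r): 0.4 > 0, so result = 0
(p & r) = min(0.1, 0.3) = 0.1
~(p & r): Gödel ¬ of 0.1 = 0 (operand ≠ 0)
(~(p & r) -> r): 0 ≤ 0.3, so result = 1
~(~(p & r) -> r): Gödel ¬ of 1 = 0 (operand ≠ 0)
((q -> ~r) & ~(~(p & r) -> r)) = min(0, 0) = 0
((q & q) | ((q -> ~r) & ~(~(p & r) -> r))) = max(0.4, 0) = 0.4
(~(~(~p -> (p | p)) | ~(q -> r)) -> ((q & q) | ((q -> ~r) & ~(~(p & r) -> r)))): 1 > 0.4, so result = 0.4

0.40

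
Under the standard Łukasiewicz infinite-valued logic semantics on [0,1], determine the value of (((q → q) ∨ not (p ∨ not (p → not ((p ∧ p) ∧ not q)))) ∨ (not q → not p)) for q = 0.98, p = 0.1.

(q → q): min(1, 1 − 0.98 + 0.98) = 1
(p ∧ p) = min(0.1, 0.1) = 0.1
not q: Łukasiewicz ¬ gives 1 − 0.98 = 0.02
((p ∧ p) ∧ not q) = min(0.1, 0.02) = 0.02
not ((p ∧ p) ∧ not q): Łukasiewicz ¬ gives 1 − 0.02 = 0.98
(p → not ((p ∧ p) ∧ not q)): min(1, 1 − 0.1 + 0.98) = 1
not (p → not ((p ∧ p) ∧ not q)): Łukasiewicz ¬ gives 1 − 1 = 0
(p ∨ not (p → not ((p ∧ p) ∧ not q))) = max(0.1, 0) = 0.1
not (p ∨ not (p → not ((p ∧ p) ∧ not q))): Łukasiewicz ¬ gives 1 − 0.1 = 0.9
((q → q) ∨ not (p ∨ not (p → not ((p ∧ p) ∧ not q)))) = max(1, 0.9) = 1
not q: Łukasiewicz ¬ gives 1 − 0.98 = 0.02
not p: Łukasiewicz ¬ gives 1 − 0.1 = 0.9
(not q → not p): min(1, 1 − 0.02 + 0.9) = 1
(((q → q) ∨ not (p ∨ not (p → not ((p ∧ p) ∧ not q)))) ∨ (not q → not p)) = max(1, 1) = 1

1.00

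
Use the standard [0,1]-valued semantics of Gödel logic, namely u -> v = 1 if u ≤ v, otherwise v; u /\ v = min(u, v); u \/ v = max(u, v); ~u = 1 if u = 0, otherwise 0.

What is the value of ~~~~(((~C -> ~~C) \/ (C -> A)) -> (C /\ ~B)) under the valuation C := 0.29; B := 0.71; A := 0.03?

~C: Gödel ¬ of 0.29 = 0 (operand ≠ 0)
~C: Gödel ¬ of 0.29 = 0 (operand ≠ 0)
~~C: Gödel ¬ of 0 = 1 (operand is 0)
(~C -> ~~C): 0 ≤ 1, so result = 1
(C -> A): 0.29 > 0.03, so result = 0.03
((~C -> ~~C) \/ (C -> A)) = max(1, 0.03) = 1
~B: Gödel ¬ of 0.71 = 0 (operand ≠ 0)
(C /\ ~B) = min(0.29, 0) = 0
(((~C -> ~~C) \/ (C -> A)) -> (C /\ ~B)): 1 > 0, so result = 0
~(((~C -> ~~C) \/ (C -> A)) -> (C /\ ~B)): Gödel ¬ of 0 = 1 (operand is 0)
~~(((~C -> ~~C) \/ (C -> A)) -> (C /\ ~B)): Gödel ¬ of 1 = 0 (operand ≠ 0)
~~~(((~C -> ~~C) \/ (C -> A)) -> (C /\ ~B)): Gödel ¬ of 0 = 1 (operand is 0)
~~~~(((~C -> ~~C) \/ (C -> A)) -> (C /\ ~B)): Gödel ¬ of 1 = 0 (operand ≠ 0)

0.00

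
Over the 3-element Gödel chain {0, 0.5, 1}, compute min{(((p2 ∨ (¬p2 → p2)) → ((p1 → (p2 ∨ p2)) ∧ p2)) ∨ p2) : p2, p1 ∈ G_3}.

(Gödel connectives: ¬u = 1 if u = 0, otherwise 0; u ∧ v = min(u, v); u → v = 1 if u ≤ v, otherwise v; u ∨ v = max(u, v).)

The minimum is attained at p2 = 0.5, p1 = 0:
  ¬p2: Gödel ¬ of 0.5 = 0 (operand ≠ 0)
  (¬p2 → p2): 0 ≤ 0.5, so result = 1
  (p2 ∨ (¬p2 → p2)) = max(0.5, 1) = 1
  (p2 ∨ p2) = max(0.5, 0.5) = 0.5
  (p1 → (p2 ∨ p2)): 0 ≤ 0.5, so result = 1
  ((p1 → (p2 ∨ p2)) ∧ p2) = min(1, 0.5) = 0.5
  ((p2 ∨ (¬p2 → p2)) → ((p1 → (p2 ∨ p2)) ∧ p2)): 1 > 0.5, so result = 0.5
  (((p2 ∨ (¬p2 → p2)) → ((p1 → (p2 ∨ p2)) ∧ p2)) ∨ p2) = max(0.5, 0.5) = 0.5
Checking all 9 assignments confirms none give a value below 0.50.

0.50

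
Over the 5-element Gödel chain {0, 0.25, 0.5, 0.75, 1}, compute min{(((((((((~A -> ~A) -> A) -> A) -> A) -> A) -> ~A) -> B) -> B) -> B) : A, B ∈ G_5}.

The minimum is attained at A = 0, B = 0:
  ~A: Gödel ¬ of 0 = 1 (operand is 0)
  ~A: Gödel ¬ of 0 = 1 (operand is 0)
  (~A -> ~A): 1 ≤ 1, so result = 1
  ((~A -> ~A) -> A): 1 > 0, so result = 0
  (((~A -> ~A) -> A) -> A): 0 ≤ 0, so result = 1
  ((((~A -> ~A) -> A) -> A) -> A): 1 > 0, so result = 0
  (((((~A -> ~A) -> A) -> A) -> A) -> A): 0 ≤ 0, so result = 1
  ~A: Gödel ¬ of 0 = 1 (operand is 0)
  ((((((~A -> ~A) -> A) -> A) -> A) -> A) -> ~A): 1 ≤ 1, so result = 1
  (((((((~A -> ~A) -> A) -> A) -> A) -> A) -> ~A) -> B): 1 > 0, so result = 0
  ((((((((~A -> ~A) -> A) -> A) -> A) -> A) -> ~A) -> B) -> B): 0 ≤ 0, so result = 1
  (((((((((~A -> ~A) -> A) -> A) -> A) -> A) -> ~A) -> B) -> B) -> B): 1 > 0, so result = 0
Checking all 25 assignments confirms none give a value below 0.00.

0.00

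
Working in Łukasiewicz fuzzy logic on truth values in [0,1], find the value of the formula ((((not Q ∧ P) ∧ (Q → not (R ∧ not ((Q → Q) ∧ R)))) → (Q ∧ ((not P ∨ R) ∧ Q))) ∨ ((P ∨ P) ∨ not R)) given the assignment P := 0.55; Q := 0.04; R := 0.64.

not Q: Łukasiewicz ¬ gives 1 − 0.04 = 0.96
(not Q ∧ P) = min(0.96, 0.55) = 0.55
(Q → Q): min(1, 1 − 0.04 + 0.04) = 1
((Q → Q) ∧ R) = min(1, 0.64) = 0.64
not ((Q → Q) ∧ R): Łukasiewicz ¬ gives 1 − 0.64 = 0.36
(R ∧ not ((Q → Q) ∧ R)) = min(0.64, 0.36) = 0.36
not (R ∧ not ((Q → Q) ∧ R)): Łukasiewicz ¬ gives 1 − 0.36 = 0.64
(Q → not (R ∧ not ((Q → Q) ∧ R))): min(1, 1 − 0.04 + 0.64) = 1
((not Q ∧ P) ∧ (Q → not (R ∧ not ((Q → Q) ∧ R)))) = min(0.55, 1) = 0.55
not P: Łukasiewicz ¬ gives 1 − 0.55 = 0.45
(not P ∨ R) = max(0.45, 0.64) = 0.64
((not P ∨ R) ∧ Q) = min(0.64, 0.04) = 0.04
(Q ∧ ((not P ∨ R) ∧ Q)) = min(0.04, 0.04) = 0.04
(((not Q ∧ P) ∧ (Q → not (R ∧ not ((Q → Q) ∧ R)))) → (Q ∧ ((not P ∨ R) ∧ Q))): min(1, 1 − 0.55 + 0.04) = 0.49
(P ∨ P) = max(0.55, 0.55) = 0.55
not R: Łukasiewicz ¬ gives 1 − 0.64 = 0.36
((P ∨ P) ∨ not R) = max(0.55, 0.36) = 0.55
((((not Q ∧ P) ∧ (Q → not (R ∧ not ((Q → Q) ∧ R)))) → (Q ∧ ((not P ∨ R) ∧ Q))) ∨ ((P ∨ P) ∨ not R)) = max(0.49, 0.55) = 0.55

0.55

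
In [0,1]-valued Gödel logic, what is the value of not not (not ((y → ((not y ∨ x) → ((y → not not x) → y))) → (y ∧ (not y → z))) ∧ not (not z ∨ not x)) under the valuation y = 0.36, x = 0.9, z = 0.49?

not y: Gödel ¬ of 0.36 = 0 (operand ≠ 0)
(not y ∨ x) = max(0, 0.9) = 0.9
not x: Gödel ¬ of 0.9 = 0 (operand ≠ 0)
not not x: Gödel ¬ of 0 = 1 (operand is 0)
(y → not not x): 0.36 ≤ 1, so result = 1
((y → not not x) → y): 1 > 0.36, so result = 0.36
((not y ∨ x) → ((y → not not x) → y)): 0.9 > 0.36, so result = 0.36
(y → ((not y ∨ x) → ((y → not not x) → y))): 0.36 ≤ 0.36, so result = 1
not y: Gödel ¬ of 0.36 = 0 (operand ≠ 0)
(not y → z): 0 ≤ 0.49, so result = 1
(y ∧ (not y → z)) = min(0.36, 1) = 0.36
((y → ((not y ∨ x) → ((y → not not x) → y))) → (y ∧ (not y → z))): 1 > 0.36, so result = 0.36
not ((y → ((not y ∨ x) → ((y → not not x) → y))) → (y ∧ (not y → z))): Gödel ¬ of 0.36 = 0 (operand ≠ 0)
not z: Gödel ¬ of 0.49 = 0 (operand ≠ 0)
not x: Gödel ¬ of 0.9 = 0 (operand ≠ 0)
(not z ∨ not x) = max(0, 0) = 0
not (not z ∨ not x): Gödel ¬ of 0 = 1 (operand is 0)
(not ((y → ((not y ∨ x) → ((y → not not x) → y))) → (y ∧ (not y → z))) ∧ not (not z ∨ not x)) = min(0, 1) = 0
not (not ((y → ((not y ∨ x) → ((y → not not x) → y))) → (y ∧ (not y → z))) ∧ not (not z ∨ not x)): Gödel ¬ of 0 = 1 (operand is 0)
not not (not ((y → ((not y ∨ x) → ((y → not not x) → y))) → (y ∧ (not y → z))) ∧ not (not z ∨ not x)): Gödel ¬ of 1 = 0 (operand ≠ 0)

0.00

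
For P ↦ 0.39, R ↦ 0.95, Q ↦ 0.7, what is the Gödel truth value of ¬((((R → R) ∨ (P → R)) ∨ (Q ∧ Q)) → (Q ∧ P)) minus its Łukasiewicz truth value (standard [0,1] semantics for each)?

-0.61

Gödel evaluation:
  (R → R): 0.95 ≤ 0.95, so result = 1
  (P → R): 0.39 ≤ 0.95, so result = 1
  ((R → R) ∨ (P → R)) = max(1, 1) = 1
  (Q ∧ Q) = min(0.7, 0.7) = 0.7
  (((R → R) ∨ (P → R)) ∨ (Q ∧ Q)) = max(1, 0.7) = 1
  (Q ∧ P) = min(0.7, 0.39) = 0.39
  ((((R → R) ∨ (P → R)) ∨ (Q ∧ Q)) → (Q ∧ P)): 1 > 0.39, so result = 0.39
  ¬((((R → R) ∨ (P → R)) ∨ (Q ∧ Q)) → (Q ∧ P)): Gödel ¬ of 0.39 = 0 (operand ≠ 0)
  Gödel value = 0
Łukasiewicz evaluation:
  (R → R): min(1, 1 − 0.95 + 0.95) = 1
  (P → R): min(1, 1 − 0.39 + 0.95) = 1
  ((R → R) ∨ (P → R)) = max(1, 1) = 1
  (Q ∧ Q) = min(0.7, 0.7) = 0.7
  (((R → R) ∨ (P → R)) ∨ (Q ∧ Q)) = max(1, 0.7) = 1
  (Q ∧ P) = min(0.7, 0.39) = 0.39
  ((((R → R) ∨ (P → R)) ∨ (Q ∧ Q)) → (Q ∧ P)): min(1, 1 − 1 + 0.39) = 0.39
  ¬((((R → R) ∨ (P → R)) ∨ (Q ∧ Q)) → (Q ∧ P)): Łukasiewicz ¬ gives 1 − 0.39 = 0.61
  Łukasiewicz value = 0.61
Difference: 0 − 0.61 = -0.61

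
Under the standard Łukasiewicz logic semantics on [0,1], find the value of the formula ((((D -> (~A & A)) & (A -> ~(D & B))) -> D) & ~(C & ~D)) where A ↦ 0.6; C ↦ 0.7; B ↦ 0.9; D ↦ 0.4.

~A: Łukasiewicz ¬ gives 1 − 0.6 = 0.4
(~A & A) = min(0.4, 0.6) = 0.4
(D -> (~A & A)): min(1, 1 − 0.4 + 0.4) = 1
(D & B) = min(0.4, 0.9) = 0.4
~(D & B): Łukasiewicz ¬ gives 1 − 0.4 = 0.6
(A -> ~(D & B)): min(1, 1 − 0.6 + 0.6) = 1
((D -> (~A & A)) & (A -> ~(D & B))) = min(1, 1) = 1
(((D -> (~A & A)) & (A -> ~(D & B))) -> D): min(1, 1 − 1 + 0.4) = 0.4
~D: Łukasiewicz ¬ gives 1 − 0.4 = 0.6
(C & ~D) = min(0.7, 0.6) = 0.6
~(C & ~D): Łukasiewicz ¬ gives 1 − 0.6 = 0.4
((((D -> (~A & A)) & (A -> ~(D & B))) -> D) & ~(C & ~D)) = min(0.4, 0.4) = 0.4

0.40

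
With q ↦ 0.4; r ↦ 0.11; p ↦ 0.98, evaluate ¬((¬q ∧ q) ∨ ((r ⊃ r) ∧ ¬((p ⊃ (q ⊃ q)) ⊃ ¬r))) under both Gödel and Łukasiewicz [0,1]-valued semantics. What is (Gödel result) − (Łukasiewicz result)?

Gödel evaluation:
  ¬q: Gödel ¬ of 0.4 = 0 (operand ≠ 0)
  (¬q ∧ q) = min(0, 0.4) = 0
  (r ⊃ r): 0.11 ≤ 0.11, so result = 1
  (q ⊃ q): 0.4 ≤ 0.4, so result = 1
  (p ⊃ (q ⊃ q)): 0.98 ≤ 1, so result = 1
  ¬r: Gödel ¬ of 0.11 = 0 (operand ≠ 0)
  ((p ⊃ (q ⊃ q)) ⊃ ¬r): 1 > 0, so result = 0
  ¬((p ⊃ (q ⊃ q)) ⊃ ¬r): Gödel ¬ of 0 = 1 (operand is 0)
  ((r ⊃ r) ∧ ¬((p ⊃ (q ⊃ q)) ⊃ ¬r)) = min(1, 1) = 1
  ((¬q ∧ q) ∨ ((r ⊃ r) ∧ ¬((p ⊃ (q ⊃ q)) ⊃ ¬r))) = max(0, 1) = 1
  ¬((¬q ∧ q) ∨ ((r ⊃ r) ∧ ¬((p ⊃ (q ⊃ q)) ⊃ ¬r))): Gödel ¬ of 1 = 0 (operand ≠ 0)
  Gödel value = 0
Łukasiewicz evaluation:
  ¬q: Łukasiewicz ¬ gives 1 − 0.4 = 0.6
  (¬q ∧ q) = min(0.6, 0.4) = 0.4
  (r ⊃ r): min(1, 1 − 0.11 + 0.11) = 1
  (q ⊃ q): min(1, 1 − 0.4 + 0.4) = 1
  (p ⊃ (q ⊃ q)): min(1, 1 − 0.98 + 1) = 1
  ¬r: Łukasiewicz ¬ gives 1 − 0.11 = 0.89
  ((p ⊃ (q ⊃ q)) ⊃ ¬r): min(1, 1 − 1 + 0.89) = 0.89
  ¬((p ⊃ (q ⊃ q)) ⊃ ¬r): Łukasiewicz ¬ gives 1 − 0.89 = 0.11
  ((r ⊃ r) ∧ ¬((p ⊃ (q ⊃ q)) ⊃ ¬r)) = min(1, 0.11) = 0.11
  ((¬q ∧ q) ∨ ((r ⊃ r) ∧ ¬((p ⊃ (q ⊃ q)) ⊃ ¬r))) = max(0.4, 0.11) = 0.4
  ¬((¬q ∧ q) ∨ ((r ⊃ r) ∧ ¬((p ⊃ (q ⊃ q)) ⊃ ¬r))): Łukasiewicz ¬ gives 1 − 0.4 = 0.6
  Łukasiewicz value = 0.6
Difference: 0 − 0.6 = -0.60

-0.60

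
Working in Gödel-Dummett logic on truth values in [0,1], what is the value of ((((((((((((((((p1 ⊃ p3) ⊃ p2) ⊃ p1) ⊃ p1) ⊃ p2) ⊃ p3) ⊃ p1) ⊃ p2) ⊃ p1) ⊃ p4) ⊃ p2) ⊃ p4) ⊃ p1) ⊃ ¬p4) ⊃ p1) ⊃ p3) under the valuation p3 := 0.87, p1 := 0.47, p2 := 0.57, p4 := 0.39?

(p1 ⊃ p3): 0.47 ≤ 0.87, so result = 1
((p1 ⊃ p3) ⊃ p2): 1 > 0.57, so result = 0.57
(((p1 ⊃ p3) ⊃ p2) ⊃ p1): 0.57 > 0.47, so result = 0.47
((((p1 ⊃ p3) ⊃ p2) ⊃ p1) ⊃ p1): 0.47 ≤ 0.47, so result = 1
(((((p1 ⊃ p3) ⊃ p2) ⊃ p1) ⊃ p1) ⊃ p2): 1 > 0.57, so result = 0.57
((((((p1 ⊃ p3) ⊃ p2) ⊃ p1) ⊃ p1) ⊃ p2) ⊃ p3): 0.57 ≤ 0.87, so result = 1
(((((((p1 ⊃ p3) ⊃ p2) ⊃ p1) ⊃ p1) ⊃ p2) ⊃ p3) ⊃ p1): 1 > 0.47, so result = 0.47
((((((((p1 ⊃ p3) ⊃ p2) ⊃ p1) ⊃ p1) ⊃ p2) ⊃ p3) ⊃ p1) ⊃ p2): 0.47 ≤ 0.57, so result = 1
(((((((((p1 ⊃ p3) ⊃ p2) ⊃ p1) ⊃ p1) ⊃ p2) ⊃ p3) ⊃ p1) ⊃ p2) ⊃ p1): 1 > 0.47, so result = 0.47
((((((((((p1 ⊃ p3) ⊃ p2) ⊃ p1) ⊃ p1) ⊃ p2) ⊃ p3) ⊃ p1) ⊃ p2) ⊃ p1) ⊃ p4): 0.47 > 0.39, so result = 0.39
(((((((((((p1 ⊃ p3) ⊃ p2) ⊃ p1) ⊃ p1) ⊃ p2) ⊃ p3) ⊃ p1) ⊃ p2) ⊃ p1) ⊃ p4) ⊃ p2): 0.39 ≤ 0.57, so result = 1
((((((((((((p1 ⊃ p3) ⊃ p2) ⊃ p1) ⊃ p1) ⊃ p2) ⊃ p3) ⊃ p1) ⊃ p2) ⊃ p1) ⊃ p4) ⊃ p2) ⊃ p4): 1 > 0.39, so result = 0.39
(((((((((((((p1 ⊃ p3) ⊃ p2) ⊃ p1) ⊃ p1) ⊃ p2) ⊃ p3) ⊃ p1) ⊃ p2) ⊃ p1) ⊃ p4) ⊃ p2) ⊃ p4) ⊃ p1): 0.39 ≤ 0.47, so result = 1
¬p4: Gödel ¬ of 0.39 = 0 (operand ≠ 0)
((((((((((((((p1 ⊃ p3) ⊃ p2) ⊃ p1) ⊃ p1) ⊃ p2) ⊃ p3) ⊃ p1) ⊃ p2) ⊃ p1) ⊃ p4) ⊃ p2) ⊃ p4) ⊃ p1) ⊃ ¬p4): 1 > 0, so result = 0
(((((((((((((((p1 ⊃ p3) ⊃ p2) ⊃ p1) ⊃ p1) ⊃ p2) ⊃ p3) ⊃ p1) ⊃ p2) ⊃ p1) ⊃ p4) ⊃ p2) ⊃ p4) ⊃ p1) ⊃ ¬p4) ⊃ p1): 0 ≤ 0.47, so result = 1
((((((((((((((((p1 ⊃ p3) ⊃ p2) ⊃ p1) ⊃ p1) ⊃ p2) ⊃ p3) ⊃ p1) ⊃ p2) ⊃ p1) ⊃ p4) ⊃ p2) ⊃ p4) ⊃ p1) ⊃ ¬p4) ⊃ p1) ⊃ p3): 1 > 0.87, so result = 0.87

0.87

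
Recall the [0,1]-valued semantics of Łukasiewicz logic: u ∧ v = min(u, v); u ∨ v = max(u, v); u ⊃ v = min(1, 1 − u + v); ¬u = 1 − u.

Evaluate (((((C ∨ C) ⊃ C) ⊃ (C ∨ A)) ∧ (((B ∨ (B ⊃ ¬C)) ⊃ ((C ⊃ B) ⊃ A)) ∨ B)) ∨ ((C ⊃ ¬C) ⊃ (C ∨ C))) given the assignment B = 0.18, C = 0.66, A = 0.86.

(C ∨ C) = max(0.66, 0.66) = 0.66
((C ∨ C) ⊃ C): min(1, 1 − 0.66 + 0.66) = 1
(C ∨ A) = max(0.66, 0.86) = 0.86
(((C ∨ C) ⊃ C) ⊃ (C ∨ A)): min(1, 1 − 1 + 0.86) = 0.86
¬C: Łukasiewicz ¬ gives 1 − 0.66 = 0.34
(B ⊃ ¬C): min(1, 1 − 0.18 + 0.34) = 1
(B ∨ (B ⊃ ¬C)) = max(0.18, 1) = 1
(C ⊃ B): min(1, 1 − 0.66 + 0.18) = 0.52
((C ⊃ B) ⊃ A): min(1, 1 − 0.52 + 0.86) = 1
((B ∨ (B ⊃ ¬C)) ⊃ ((C ⊃ B) ⊃ A)): min(1, 1 − 1 + 1) = 1
(((B ∨ (B ⊃ ¬C)) ⊃ ((C ⊃ B) ⊃ A)) ∨ B) = max(1, 0.18) = 1
((((C ∨ C) ⊃ C) ⊃ (C ∨ A)) ∧ (((B ∨ (B ⊃ ¬C)) ⊃ ((C ⊃ B) ⊃ A)) ∨ B)) = min(0.86, 1) = 0.86
¬C: Łukasiewicz ¬ gives 1 − 0.66 = 0.34
(C ⊃ ¬C): min(1, 1 − 0.66 + 0.34) = 0.68
(C ∨ C) = max(0.66, 0.66) = 0.66
((C ⊃ ¬C) ⊃ (C ∨ C)): min(1, 1 − 0.68 + 0.66) = 0.98
(((((C ∨ C) ⊃ C) ⊃ (C ∨ A)) ∧ (((B ∨ (B ⊃ ¬C)) ⊃ ((C ⊃ B) ⊃ A)) ∨ B)) ∨ ((C ⊃ ¬C) ⊃ (C ∨ C))) = max(0.86, 0.98) = 0.98

0.98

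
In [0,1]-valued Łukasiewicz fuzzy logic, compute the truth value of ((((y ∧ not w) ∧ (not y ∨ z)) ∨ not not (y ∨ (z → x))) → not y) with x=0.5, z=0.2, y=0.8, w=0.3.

0.20

not w: Łukasiewicz ¬ gives 1 − 0.3 = 0.7
(y ∧ not w) = min(0.8, 0.7) = 0.7
not y: Łukasiewicz ¬ gives 1 − 0.8 = 0.2
(not y ∨ z) = max(0.2, 0.2) = 0.2
((y ∧ not w) ∧ (not y ∨ z)) = min(0.7, 0.2) = 0.2
(z → x): min(1, 1 − 0.2 + 0.5) = 1
(y ∨ (z → x)) = max(0.8, 1) = 1
not (y ∨ (z → x)): Łukasiewicz ¬ gives 1 − 1 = 0
not not (y ∨ (z → x)): Łukasiewicz ¬ gives 1 − 0 = 1
(((y ∧ not w) ∧ (not y ∨ z)) ∨ not not (y ∨ (z → x))) = max(0.2, 1) = 1
not y: Łukasiewicz ¬ gives 1 − 0.8 = 0.2
((((y ∧ not w) ∧ (not y ∨ z)) ∨ not not (y ∨ (z → x))) → not y): min(1, 1 − 1 + 0.2) = 0.2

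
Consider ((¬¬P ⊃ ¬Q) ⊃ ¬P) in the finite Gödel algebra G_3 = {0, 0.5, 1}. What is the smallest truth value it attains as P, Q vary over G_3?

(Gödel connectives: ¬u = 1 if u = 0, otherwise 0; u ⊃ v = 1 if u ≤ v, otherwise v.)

The minimum is attained at P = 0.5, Q = 0:
  ¬P: Gödel ¬ of 0.5 = 0 (operand ≠ 0)
  ¬¬P: Gödel ¬ of 0 = 1 (operand is 0)
  ¬Q: Gödel ¬ of 0 = 1 (operand is 0)
  (¬¬P ⊃ ¬Q): 1 ≤ 1, so result = 1
  ¬P: Gödel ¬ of 0.5 = 0 (operand ≠ 0)
  ((¬¬P ⊃ ¬Q) ⊃ ¬P): 1 > 0, so result = 0
Checking all 9 assignments confirms none give a value below 0.00.

0.00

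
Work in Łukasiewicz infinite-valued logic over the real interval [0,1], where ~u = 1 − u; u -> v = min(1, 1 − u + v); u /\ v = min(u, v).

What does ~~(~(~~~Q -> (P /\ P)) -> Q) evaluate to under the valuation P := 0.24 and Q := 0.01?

0.26

~Q: Łukasiewicz ¬ gives 1 − 0.01 = 0.99
~~Q: Łukasiewicz ¬ gives 1 − 0.99 = 0.01
~~~Q: Łukasiewicz ¬ gives 1 − 0.01 = 0.99
(P /\ P) = min(0.24, 0.24) = 0.24
(~~~Q -> (P /\ P)): min(1, 1 − 0.99 + 0.24) = 0.25
~(~~~Q -> (P /\ P)): Łukasiewicz ¬ gives 1 − 0.25 = 0.75
(~(~~~Q -> (P /\ P)) -> Q): min(1, 1 − 0.75 + 0.01) = 0.26
~(~(~~~Q -> (P /\ P)) -> Q): Łukasiewicz ¬ gives 1 − 0.26 = 0.74
~~(~(~~~Q -> (P /\ P)) -> Q): Łukasiewicz ¬ gives 1 − 0.74 = 0.26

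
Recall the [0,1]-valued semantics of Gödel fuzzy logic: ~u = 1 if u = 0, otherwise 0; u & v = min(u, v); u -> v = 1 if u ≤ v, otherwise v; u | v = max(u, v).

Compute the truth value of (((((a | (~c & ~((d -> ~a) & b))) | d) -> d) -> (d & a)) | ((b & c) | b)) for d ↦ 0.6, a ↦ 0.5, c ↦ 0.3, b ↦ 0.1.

0.50

~c: Gödel ¬ of 0.3 = 0 (operand ≠ 0)
~a: Gödel ¬ of 0.5 = 0 (operand ≠ 0)
(d -> ~a): 0.6 > 0, so result = 0
((d -> ~a) & b) = min(0, 0.1) = 0
~((d -> ~a) & b): Gödel ¬ of 0 = 1 (operand is 0)
(~c & ~((d -> ~a) & b)) = min(0, 1) = 0
(a | (~c & ~((d -> ~a) & b))) = max(0.5, 0) = 0.5
((a | (~c & ~((d -> ~a) & b))) | d) = max(0.5, 0.6) = 0.6
(((a | (~c & ~((d -> ~a) & b))) | d) -> d): 0.6 ≤ 0.6, so result = 1
(d & a) = min(0.6, 0.5) = 0.5
((((a | (~c & ~((d -> ~a) & b))) | d) -> d) -> (d & a)): 1 > 0.5, so result = 0.5
(b & c) = min(0.1, 0.3) = 0.1
((b & c) | b) = max(0.1, 0.1) = 0.1
(((((a | (~c & ~((d -> ~a) & b))) | d) -> d) -> (d & a)) | ((b & c) | b)) = max(0.5, 0.1) = 0.5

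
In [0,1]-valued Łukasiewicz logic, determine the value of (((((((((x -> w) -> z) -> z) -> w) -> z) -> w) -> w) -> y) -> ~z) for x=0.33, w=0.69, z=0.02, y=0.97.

0.98

(x -> w): min(1, 1 − 0.33 + 0.69) = 1
((x -> w) -> z): min(1, 1 − 1 + 0.02) = 0.02
(((x -> w) -> z) -> z): min(1, 1 − 0.02 + 0.02) = 1
((((x -> w) -> z) -> z) -> w): min(1, 1 − 1 + 0.69) = 0.69
(((((x -> w) -> z) -> z) -> w) -> z): min(1, 1 − 0.69 + 0.02) = 0.33
((((((x -> w) -> z) -> z) -> w) -> z) -> w): min(1, 1 − 0.33 + 0.69) = 1
(((((((x -> w) -> z) -> z) -> w) -> z) -> w) -> w): min(1, 1 − 1 + 0.69) = 0.69
((((((((x -> w) -> z) -> z) -> w) -> z) -> w) -> w) -> y): min(1, 1 − 0.69 + 0.97) = 1
~z: Łukasiewicz ¬ gives 1 − 0.02 = 0.98
(((((((((x -> w) -> z) -> z) -> w) -> z) -> w) -> w) -> y) -> ~z): min(1, 1 − 1 + 0.98) = 0.98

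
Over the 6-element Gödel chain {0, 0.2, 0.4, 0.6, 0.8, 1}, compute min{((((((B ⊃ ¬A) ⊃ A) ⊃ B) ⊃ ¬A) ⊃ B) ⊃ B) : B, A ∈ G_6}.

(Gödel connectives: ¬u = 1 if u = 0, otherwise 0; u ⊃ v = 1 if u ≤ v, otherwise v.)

The minimum is attained at B = 0.2, A = 0.2:
  ¬A: Gödel ¬ of 0.2 = 0 (operand ≠ 0)
  (B ⊃ ¬A): 0.2 > 0, so result = 0
  ((B ⊃ ¬A) ⊃ A): 0 ≤ 0.2, so result = 1
  (((B ⊃ ¬A) ⊃ A) ⊃ B): 1 > 0.2, so result = 0.2
  ¬A: Gödel ¬ of 0.2 = 0 (operand ≠ 0)
  ((((B ⊃ ¬A) ⊃ A) ⊃ B) ⊃ ¬A): 0.2 > 0, so result = 0
  (((((B ⊃ ¬A) ⊃ A) ⊃ B) ⊃ ¬A) ⊃ B): 0 ≤ 0.2, so result = 1
  ((((((B ⊃ ¬A) ⊃ A) ⊃ B) ⊃ ¬A) ⊃ B) ⊃ B): 1 > 0.2, so result = 0.2
Checking all 36 assignments confirms none give a value below 0.20.

0.20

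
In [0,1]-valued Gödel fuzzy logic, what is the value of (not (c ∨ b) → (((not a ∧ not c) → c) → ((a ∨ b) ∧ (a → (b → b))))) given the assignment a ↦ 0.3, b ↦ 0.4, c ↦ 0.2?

(c ∨ b) = max(0.2, 0.4) = 0.4
not (c ∨ b): Gödel ¬ of 0.4 = 0 (operand ≠ 0)
not a: Gödel ¬ of 0.3 = 0 (operand ≠ 0)
not c: Gödel ¬ of 0.2 = 0 (operand ≠ 0)
(not a ∧ not c) = min(0, 0) = 0
((not a ∧ not c) → c): 0 ≤ 0.2, so result = 1
(a ∨ b) = max(0.3, 0.4) = 0.4
(b → b): 0.4 ≤ 0.4, so result = 1
(a → (b → b)): 0.3 ≤ 1, so result = 1
((a ∨ b) ∧ (a → (b → b))) = min(0.4, 1) = 0.4
(((not a ∧ not c) → c) → ((a ∨ b) ∧ (a → (b → b)))): 1 > 0.4, so result = 0.4
(not (c ∨ b) → (((not a ∧ not c) → c) → ((a ∨ b) ∧ (a → (b → b))))): 0 ≤ 0.4, so result = 1

1.00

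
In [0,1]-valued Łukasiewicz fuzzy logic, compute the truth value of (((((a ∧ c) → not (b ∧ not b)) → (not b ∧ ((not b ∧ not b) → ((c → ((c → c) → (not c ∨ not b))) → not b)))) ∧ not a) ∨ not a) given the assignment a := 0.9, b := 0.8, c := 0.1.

(a ∧ c) = min(0.9, 0.1) = 0.1
not b: Łukasiewicz ¬ gives 1 − 0.8 = 0.2
(b ∧ not b) = min(0.8, 0.2) = 0.2
not (b ∧ not b): Łukasiewicz ¬ gives 1 − 0.2 = 0.8
((a ∧ c) → not (b ∧ not b)): min(1, 1 − 0.1 + 0.8) = 1
not b: Łukasiewicz ¬ gives 1 − 0.8 = 0.2
not b: Łukasiewicz ¬ gives 1 − 0.8 = 0.2
not b: Łukasiewicz ¬ gives 1 − 0.8 = 0.2
(not b ∧ not b) = min(0.2, 0.2) = 0.2
(c → c): min(1, 1 − 0.1 + 0.1) = 1
not c: Łukasiewicz ¬ gives 1 − 0.1 = 0.9
not b: Łukasiewicz ¬ gives 1 − 0.8 = 0.2
(not c ∨ not b) = max(0.9, 0.2) = 0.9
((c → c) → (not c ∨ not b)): min(1, 1 − 1 + 0.9) = 0.9
(c → ((c → c) → (not c ∨ not b))): min(1, 1 − 0.1 + 0.9) = 1
not b: Łukasiewicz ¬ gives 1 − 0.8 = 0.2
((c → ((c → c) → (not c ∨ not b))) → not b): min(1, 1 − 1 + 0.2) = 0.2
((not b ∧ not b) → ((c → ((c → c) → (not c ∨ not b))) → not b)): min(1, 1 − 0.2 + 0.2) = 1
(not b ∧ ((not b ∧ not b) → ((c → ((c → c) → (not c ∨ not b))) → not b))) = min(0.2, 1) = 0.2
(((a ∧ c) → not (b ∧ not b)) → (not b ∧ ((not b ∧ not b) → ((c → ((c → c) → (not c ∨ not b))) → not b)))): min(1, 1 − 1 + 0.2) = 0.2
not a: Łukasiewicz ¬ gives 1 − 0.9 = 0.1
((((a ∧ c) → not (b ∧ not b)) → (not b ∧ ((not b ∧ not b) → ((c → ((c → c) → (not c ∨ not b))) → not b)))) ∧ not a) = min(0.2, 0.1) = 0.1
not a: Łukasiewicz ¬ gives 1 − 0.9 = 0.1
(((((a ∧ c) → not (b ∧ not b)) → (not b ∧ ((not b ∧ not b) → ((c → ((c → c) → (not c ∨ not b))) → not b)))) ∧ not a) ∨ not a) = max(0.1, 0.1) = 0.1

0.10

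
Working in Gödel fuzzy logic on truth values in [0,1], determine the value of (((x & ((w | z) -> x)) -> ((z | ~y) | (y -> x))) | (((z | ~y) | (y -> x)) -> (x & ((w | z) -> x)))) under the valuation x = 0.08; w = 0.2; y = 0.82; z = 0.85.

(w | z) = max(0.2, 0.85) = 0.85
((w | z) -> x): 0.85 > 0.08, so result = 0.08
(x & ((w | z) -> x)) = min(0.08, 0.08) = 0.08
~y: Gödel ¬ of 0.82 = 0 (operand ≠ 0)
(z | ~y) = max(0.85, 0) = 0.85
(y -> x): 0.82 > 0.08, so result = 0.08
((z | ~y) | (y -> x)) = max(0.85, 0.08) = 0.85
((x & ((w | z) -> x)) -> ((z | ~y) | (y -> x))): 0.08 ≤ 0.85, so result = 1
~y: Gödel ¬ of 0.82 = 0 (operand ≠ 0)
(z | ~y) = max(0.85, 0) = 0.85
(y -> x): 0.82 > 0.08, so result = 0.08
((z | ~y) | (y -> x)) = max(0.85, 0.08) = 0.85
(w | z) = max(0.2, 0.85) = 0.85
((w | z) -> x): 0.85 > 0.08, so result = 0.08
(x & ((w | z) -> x)) = min(0.08, 0.08) = 0.08
(((z | ~y) | (y -> x)) -> (x & ((w | z) -> x))): 0.85 > 0.08, so result = 0.08
(((x & ((w | z) -> x)) -> ((z | ~y) | (y -> x))) | (((z | ~y) | (y -> x)) -> (x & ((w | z) -> x)))) = max(1, 0.08) = 1

1.00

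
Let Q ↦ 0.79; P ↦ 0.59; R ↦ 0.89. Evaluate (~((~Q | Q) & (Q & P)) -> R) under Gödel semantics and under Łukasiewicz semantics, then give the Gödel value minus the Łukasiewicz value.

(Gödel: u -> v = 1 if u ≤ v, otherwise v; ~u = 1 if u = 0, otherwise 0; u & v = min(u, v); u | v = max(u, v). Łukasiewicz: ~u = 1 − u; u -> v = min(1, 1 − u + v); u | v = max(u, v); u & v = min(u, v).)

0.00

Gödel evaluation:
  ~Q: Gödel ¬ of 0.79 = 0 (operand ≠ 0)
  (~Q | Q) = max(0, 0.79) = 0.79
  (Q & P) = min(0.79, 0.59) = 0.59
  ((~Q | Q) & (Q & P)) = min(0.79, 0.59) = 0.59
  ~((~Q | Q) & (Q & P)): Gödel ¬ of 0.59 = 0 (operand ≠ 0)
  (~((~Q | Q) & (Q & P)) -> R): 0 ≤ 0.89, so result = 1
  Gödel value = 1
Łukasiewicz evaluation:
  ~Q: Łukasiewicz ¬ gives 1 − 0.79 = 0.21
  (~Q | Q) = max(0.21, 0.79) = 0.79
  (Q & P) = min(0.79, 0.59) = 0.59
  ((~Q | Q) & (Q & P)) = min(0.79, 0.59) = 0.59
  ~((~Q | Q) & (Q & P)): Łukasiewicz ¬ gives 1 − 0.59 = 0.41
  (~((~Q | Q) & (Q & P)) -> R): min(1, 1 − 0.41 + 0.89) = 1
  Łukasiewicz value = 1
Difference: 1 − 1 = 0.00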